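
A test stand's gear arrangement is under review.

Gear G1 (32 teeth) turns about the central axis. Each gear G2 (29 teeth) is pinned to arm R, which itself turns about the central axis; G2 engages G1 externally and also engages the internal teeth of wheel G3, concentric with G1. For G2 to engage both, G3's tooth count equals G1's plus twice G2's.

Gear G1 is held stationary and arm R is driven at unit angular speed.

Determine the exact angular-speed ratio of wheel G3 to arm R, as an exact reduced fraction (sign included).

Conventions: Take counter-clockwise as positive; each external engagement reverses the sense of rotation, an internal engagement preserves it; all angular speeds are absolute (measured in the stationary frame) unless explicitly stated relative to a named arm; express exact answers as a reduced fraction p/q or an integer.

planetary set (32T centre, 29T on arm, 90T internal) — Willis relation
ring teeth: 32 + 2·29 = 90
32(ω_sun−ω_arm) = −90(ω_ring−ω_arm),  ω_sun = 0, ω_arm = 1
ω_ring = 1 − (32/90)(0−1) = 61/45
ω_out/ω_in = 61/45

61/45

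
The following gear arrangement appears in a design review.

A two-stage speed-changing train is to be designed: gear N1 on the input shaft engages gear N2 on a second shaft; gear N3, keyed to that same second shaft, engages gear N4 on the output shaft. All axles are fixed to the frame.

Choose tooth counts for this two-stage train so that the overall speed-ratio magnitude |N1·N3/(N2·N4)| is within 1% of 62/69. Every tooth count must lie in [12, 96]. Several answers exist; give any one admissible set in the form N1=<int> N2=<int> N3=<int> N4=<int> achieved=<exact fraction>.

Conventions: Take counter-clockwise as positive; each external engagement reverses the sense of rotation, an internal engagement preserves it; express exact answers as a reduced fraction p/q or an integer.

2-stage fixed-axis compound train for ratio 62/69
target = 62/69 in lowest terms: an exact hit needs N1·N3 = k·62 and N2·N4 = k·69 for one integer k, every count in [12, 96]; additionally prefer no 1:1 stage (N1 ≠ N2, N3 ≠ N4)
k = 1…5: no 1:1-free in-range split of k·62 and k·69 into factor pairs; take k = 6
k = 6: N1·N3 = 372 = 12·31, N2·N4 = 414 = 18·23
achieved = 12·31/(18·23) = 62/69; |achieved − target| = 0 ≤ 31/3450 ✓

N1=12 N2=18 N3=31 N4=23 achieved=62/69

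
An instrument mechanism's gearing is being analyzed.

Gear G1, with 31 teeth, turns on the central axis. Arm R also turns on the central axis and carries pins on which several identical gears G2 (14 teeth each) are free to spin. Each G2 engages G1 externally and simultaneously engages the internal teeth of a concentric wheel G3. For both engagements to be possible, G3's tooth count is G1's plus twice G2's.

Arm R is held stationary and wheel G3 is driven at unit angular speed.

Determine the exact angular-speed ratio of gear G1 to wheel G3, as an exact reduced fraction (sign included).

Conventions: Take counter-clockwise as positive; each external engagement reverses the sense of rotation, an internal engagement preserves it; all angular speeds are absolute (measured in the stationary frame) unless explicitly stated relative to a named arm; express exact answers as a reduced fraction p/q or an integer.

recognized (axles ride arm R): planetary set, 31/14/59 teeth
ring teeth: 31 + 2·14 = 59
31(ω_sun−ω_arm) = −59(ω_ring−ω_arm),  ω_arm = 0, ω_ring = 1
ω_sun = 0 − (59/31)(1−0) = -59/31
ω_out/ω_in = -59/31

-59/31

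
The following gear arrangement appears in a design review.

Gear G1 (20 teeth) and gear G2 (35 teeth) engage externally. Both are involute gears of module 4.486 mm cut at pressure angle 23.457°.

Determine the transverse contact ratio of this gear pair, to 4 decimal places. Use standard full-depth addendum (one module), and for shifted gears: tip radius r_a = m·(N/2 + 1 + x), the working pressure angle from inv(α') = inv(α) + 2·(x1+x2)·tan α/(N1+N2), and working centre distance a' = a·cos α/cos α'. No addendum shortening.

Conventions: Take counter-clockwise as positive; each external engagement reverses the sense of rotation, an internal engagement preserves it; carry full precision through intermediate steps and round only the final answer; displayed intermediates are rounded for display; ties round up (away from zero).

1.4980

single-mesh involute tooth geometry (20T engaging 35T at module 4.486)
base radii: r_b1 = 41.152728, r_b2 = 72.017274
tip radii: r_a1 = 49.346000, r_a2 = 82.991000
no profile shift: α' = α, a' = a
action lengths: √(r_a1²−r_b1²) = 27.230143, √(r_a2²−r_b2²) = 41.243403
base pitch p_b = π·m·cos α = 12.928511
CR = (27.230143 + 41.243403 − 123.365000·sin 23.45700°)/12.928511 = 1.497991
contact ratio ≈ 1.4980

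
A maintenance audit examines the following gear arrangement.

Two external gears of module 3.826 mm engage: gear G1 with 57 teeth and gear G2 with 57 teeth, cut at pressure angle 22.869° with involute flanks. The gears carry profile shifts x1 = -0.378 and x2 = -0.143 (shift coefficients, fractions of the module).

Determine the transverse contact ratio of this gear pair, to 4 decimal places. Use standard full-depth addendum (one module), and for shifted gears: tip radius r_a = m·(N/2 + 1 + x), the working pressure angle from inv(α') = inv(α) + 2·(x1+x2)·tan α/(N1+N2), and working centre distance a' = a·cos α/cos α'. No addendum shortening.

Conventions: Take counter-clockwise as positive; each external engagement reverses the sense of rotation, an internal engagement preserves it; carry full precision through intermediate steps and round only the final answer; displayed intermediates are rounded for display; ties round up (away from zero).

class = single-mesh tooth geometry [involute pair 57T × 57T, m = 3.826]
base radii: r_b1 = 100.469920, r_b2 = 100.469920
tip radii: r_a1 = 111.420772, r_a2 = 112.319882
inv(α') = inv(22.869°) + 2·(-0.378-0.143)·tan α/(57+57) = 0.01878453  ⇒  α' = 21.54415°
a' = a·cos α / cos α' = 218.0820·cos 22.869°/cos 21.54415° = 216.033019
action lengths: √(r_a1²−r_b1²) = 48.170360, √(r_a2²−r_b2²) = 50.215048
base pitch p_b = π·m·cos α = 11.074932
CR = (48.170360 + 50.215048 − 216.033019·sin 21.54415°)/11.074932 = 1.720477
contact ratio ≈ 1.7205

1.7205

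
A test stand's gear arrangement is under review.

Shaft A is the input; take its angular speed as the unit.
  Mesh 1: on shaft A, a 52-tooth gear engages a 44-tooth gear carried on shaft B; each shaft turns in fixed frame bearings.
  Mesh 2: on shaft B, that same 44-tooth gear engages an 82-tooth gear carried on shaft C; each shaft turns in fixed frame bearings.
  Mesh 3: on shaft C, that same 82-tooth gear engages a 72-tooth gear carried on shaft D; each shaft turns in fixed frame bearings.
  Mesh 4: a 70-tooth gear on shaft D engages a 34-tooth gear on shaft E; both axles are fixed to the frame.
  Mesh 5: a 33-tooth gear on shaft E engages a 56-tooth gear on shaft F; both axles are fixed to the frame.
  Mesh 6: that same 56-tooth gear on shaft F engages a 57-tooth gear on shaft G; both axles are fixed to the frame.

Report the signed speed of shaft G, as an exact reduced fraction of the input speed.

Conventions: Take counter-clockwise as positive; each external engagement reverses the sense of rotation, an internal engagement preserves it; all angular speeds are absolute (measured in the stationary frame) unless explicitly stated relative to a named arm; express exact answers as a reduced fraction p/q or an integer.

6-mesh fixed-axis compound train (all bearings frame-fixed)
mesh 1 [52T→44T]: |ω|/ω_in = 1×52/44 = 13/11, sense flips to −
mesh 2 [44T→82T]: |ω|/ω_in = (13/11)×44/82 = 26/41, sense flips to +
mesh 3 [82T→72T]: |ω|/ω_in = (26/41)×82/72 = 13/18, sense flips to −
mesh 4 [70T→34T]: |ω|/ω_in = (13/18)×70/34 = 455/306, sense flips to +
mesh 5 [33T→56T]: |ω|/ω_in = (455/306)×33/56 = 715/816, sense flips to −
mesh 6 [56T→57T]: |ω|/ω_in = (715/816)×56/57 = 5005/5814, sense flips to +
signed output speed (× input speed) = 5005/5814

5005/5814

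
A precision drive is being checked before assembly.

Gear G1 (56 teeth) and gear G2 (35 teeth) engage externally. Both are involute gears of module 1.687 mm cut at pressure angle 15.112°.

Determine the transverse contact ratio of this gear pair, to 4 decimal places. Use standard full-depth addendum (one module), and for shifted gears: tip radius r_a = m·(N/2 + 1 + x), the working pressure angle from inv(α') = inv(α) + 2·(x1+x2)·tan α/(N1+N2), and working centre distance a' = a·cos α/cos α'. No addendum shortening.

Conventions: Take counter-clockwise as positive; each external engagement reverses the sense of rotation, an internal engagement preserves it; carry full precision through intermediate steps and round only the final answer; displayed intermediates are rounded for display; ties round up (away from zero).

2.0367

single-mesh involute tooth geometry (56T engaging 35T at module 1.687)
base radii: r_b1 = 45.602487, r_b2 = 28.501554
tip radii: r_a1 = 48.923000, r_a2 = 31.209500
no profile shift: α' = α, a' = a
action lengths: √(r_a1²−r_b1²) = 17.716464, √(r_a2²−r_b2²) = 12.715907
base pitch p_b = π·m·cos α = 5.116587
CR = (17.716464 + 12.715907 − 76.758500·sin 15.11200°)/5.116587 = 2.036693
contact ratio ≈ 2.0367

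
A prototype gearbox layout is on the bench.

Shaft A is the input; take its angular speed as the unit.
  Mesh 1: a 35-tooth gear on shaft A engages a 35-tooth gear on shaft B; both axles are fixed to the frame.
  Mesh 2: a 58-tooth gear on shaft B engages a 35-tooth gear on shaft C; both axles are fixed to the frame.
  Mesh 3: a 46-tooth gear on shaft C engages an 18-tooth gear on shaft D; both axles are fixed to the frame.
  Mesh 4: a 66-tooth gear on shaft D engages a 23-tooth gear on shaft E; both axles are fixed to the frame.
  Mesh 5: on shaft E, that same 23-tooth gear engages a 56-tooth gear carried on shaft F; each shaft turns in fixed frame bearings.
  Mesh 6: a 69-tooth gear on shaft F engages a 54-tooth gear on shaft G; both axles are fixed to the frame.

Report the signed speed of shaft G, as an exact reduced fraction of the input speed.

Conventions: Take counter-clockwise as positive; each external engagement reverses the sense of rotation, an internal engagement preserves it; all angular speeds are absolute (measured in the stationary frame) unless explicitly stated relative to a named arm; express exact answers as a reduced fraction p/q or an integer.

168751/26460

6-mesh fixed-axis compound train (all bearings frame-fixed)
mesh 1 [35T→35T]: |ω|/ω_in = 1×35/35 = 1, sense flips to −
mesh 2 [58T→35T]: |ω|/ω_in = 1×58/35 = 58/35, sense flips to +
mesh 3 [46T→18T]: |ω|/ω_in = (58/35)×46/18 = 1334/315, sense flips to −
mesh 4 [66T→23T]: |ω|/ω_in = (1334/315)×66/23 = 1276/105, sense flips to +
mesh 5 [23T→56T]: |ω|/ω_in = (1276/105)×23/56 = 7337/1470, sense flips to −
mesh 6 [69T→54T]: |ω|/ω_in = (7337/1470)×69/54 = 168751/26460, sense flips to +
signed output speed (× input speed) = 168751/26460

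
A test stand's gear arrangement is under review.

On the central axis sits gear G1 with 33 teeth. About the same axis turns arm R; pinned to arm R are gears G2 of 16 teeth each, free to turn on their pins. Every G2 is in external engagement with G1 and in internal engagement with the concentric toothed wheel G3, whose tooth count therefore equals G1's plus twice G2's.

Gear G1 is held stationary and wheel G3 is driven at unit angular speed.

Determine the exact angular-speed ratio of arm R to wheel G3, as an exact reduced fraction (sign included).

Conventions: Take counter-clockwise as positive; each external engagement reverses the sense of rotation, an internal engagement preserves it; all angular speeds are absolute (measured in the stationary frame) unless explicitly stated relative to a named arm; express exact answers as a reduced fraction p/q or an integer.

65/98

recognized (axles ride arm R): planetary set, 33/16/65 teeth
ring teeth: 33 + 2·16 = 65
33(ω_sun−ω_arm) = −65(ω_ring−ω_arm),  ω_sun = 0, ω_ring = 1
33(0−ω_arm) = −65(1−ω_arm)  ⇒  98·ω_arm = 65  ⇒  ω_arm = 65/98
ω_out/ω_in = 65/98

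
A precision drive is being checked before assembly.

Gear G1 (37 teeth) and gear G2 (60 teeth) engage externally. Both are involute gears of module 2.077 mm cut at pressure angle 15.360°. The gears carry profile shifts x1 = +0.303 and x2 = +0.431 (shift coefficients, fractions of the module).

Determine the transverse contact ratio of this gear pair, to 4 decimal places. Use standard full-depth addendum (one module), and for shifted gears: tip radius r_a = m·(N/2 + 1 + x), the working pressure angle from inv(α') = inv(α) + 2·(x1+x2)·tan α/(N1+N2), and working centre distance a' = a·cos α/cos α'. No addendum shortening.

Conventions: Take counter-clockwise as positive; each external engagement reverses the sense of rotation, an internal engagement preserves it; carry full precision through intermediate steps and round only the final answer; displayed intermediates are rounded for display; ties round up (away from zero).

recognized (one external pair, fixed centres): single-mesh tooth geometry, m = 2.077, N1 = 37, N2 = 60
base radii: r_b1 = 37.051998, r_b2 = 60.084322
tip radii: r_a1 = 41.130831, r_a2 = 65.282187
inv(α') = inv(15.360°) + 2·(+0.303+0.431)·tan α/(37+60) = 0.01076960  ⇒  α' = 18.00498°
a' = a·cos α / cos α' = 100.7345·cos 15.360°/cos 18.00498° = 102.138054
action lengths: √(r_a1²−r_b1²) = 17.857622, √(r_a2²−r_b2²) = 25.527205
base pitch p_b = π·m·cos α = 6.292015
CR = (17.857622 + 25.527205 − 102.138054·sin 18.00498°)/6.292015 = 1.877617
contact ratio ≈ 1.8776

1.8776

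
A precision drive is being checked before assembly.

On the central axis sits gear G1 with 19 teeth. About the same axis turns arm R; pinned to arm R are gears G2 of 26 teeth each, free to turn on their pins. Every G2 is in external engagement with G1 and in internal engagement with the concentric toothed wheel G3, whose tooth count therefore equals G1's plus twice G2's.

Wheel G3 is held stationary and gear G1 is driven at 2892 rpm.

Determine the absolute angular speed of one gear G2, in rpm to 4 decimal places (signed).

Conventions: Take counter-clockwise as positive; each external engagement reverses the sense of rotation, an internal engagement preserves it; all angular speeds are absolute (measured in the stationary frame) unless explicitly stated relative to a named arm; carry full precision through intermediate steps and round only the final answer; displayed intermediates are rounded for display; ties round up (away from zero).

-1056.6923 rpm

topology: planetary set — G1 19T / G2 26T / G3 71T, arm = carrier (Willis)
normalise by the input: solve with ω_sun = 1, then scale by 2892 rpm
ring teeth: 19 + 2·26 = 71
19(ω_sun−ω_arm) = −71(ω_ring−ω_arm),  ω_ring = 0, ω_sun = 1
19(1−ω_arm) = −71(0−ω_arm)  ⇒  90·ω_arm = 19  ⇒  ω_arm = 19/90
sun–planet mesh: 19·(1−19/90) = −26·(ω_p−ω_arm)  ⇒  ω_p−ω_arm = -1349/2340
ω_p = 19/90 − 1349/2340 = -19/52
scale: ω_p = -19/52 × 2892 rpm = -1056.6923 rpm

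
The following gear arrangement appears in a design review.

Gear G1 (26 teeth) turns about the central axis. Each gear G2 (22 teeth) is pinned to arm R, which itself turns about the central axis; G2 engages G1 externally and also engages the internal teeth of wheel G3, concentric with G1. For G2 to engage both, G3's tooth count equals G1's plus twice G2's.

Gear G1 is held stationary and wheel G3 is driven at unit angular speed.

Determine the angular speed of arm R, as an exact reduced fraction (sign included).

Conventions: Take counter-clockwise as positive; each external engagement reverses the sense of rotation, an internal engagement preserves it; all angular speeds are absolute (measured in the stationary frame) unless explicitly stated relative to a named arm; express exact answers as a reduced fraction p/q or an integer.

class = planetary set [G3 = 26+2·22 = 70; Willis about the carrier]
ring teeth: 26 + 2·22 = 70
26(ω_sun−ω_arm) = −70(ω_ring−ω_arm),  ω_sun = 0, ω_ring = 1
26(0−ω_arm) = −70(1−ω_arm)  ⇒  96·ω_arm = 70  ⇒  ω_arm = 35/48
exact speed ratio = 35/48

35/48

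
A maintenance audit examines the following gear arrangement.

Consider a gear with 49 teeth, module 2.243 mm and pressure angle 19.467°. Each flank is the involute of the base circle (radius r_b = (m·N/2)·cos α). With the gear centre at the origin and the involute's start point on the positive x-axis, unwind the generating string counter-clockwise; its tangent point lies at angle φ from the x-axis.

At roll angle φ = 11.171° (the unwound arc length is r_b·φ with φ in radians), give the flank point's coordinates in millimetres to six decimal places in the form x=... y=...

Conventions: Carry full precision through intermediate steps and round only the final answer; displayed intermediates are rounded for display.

x=52.787447 y=0.127516

recognized (one wheel, involute flank): single-mesh tooth geometry, m = 2.243, N = 49
pitch radius r_p = m·N/2 = 2.243·49/2 = 54.953500
base radius r_b = r_p·cos α = 54.953500·cos 19.467° = 51.812006
roll angle φ = 11.171° = 0.19497073 rad
x = r_b·(cos φ + φ·sin φ) = 52.787447
y = r_b·(sin φ − φ·cos φ) = 0.127516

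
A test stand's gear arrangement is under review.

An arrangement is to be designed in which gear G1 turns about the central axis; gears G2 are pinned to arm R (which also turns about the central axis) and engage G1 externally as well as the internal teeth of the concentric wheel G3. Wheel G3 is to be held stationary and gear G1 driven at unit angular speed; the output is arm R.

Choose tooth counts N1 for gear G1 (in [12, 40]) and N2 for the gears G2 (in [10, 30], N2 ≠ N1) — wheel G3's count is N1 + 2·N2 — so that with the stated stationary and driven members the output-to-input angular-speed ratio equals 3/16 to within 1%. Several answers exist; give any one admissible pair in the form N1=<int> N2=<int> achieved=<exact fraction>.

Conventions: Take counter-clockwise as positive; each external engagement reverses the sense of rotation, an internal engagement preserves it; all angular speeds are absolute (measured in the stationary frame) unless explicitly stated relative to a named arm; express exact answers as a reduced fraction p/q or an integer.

design class (target 3/16): planetary set
Willis with ω_ring = 0: ω_arm/ω_sun = N1/(N1+N3); set equal to 3/16  ⇒  N3/N1 = 1/(3/16) − 1 = 13/3
N3 = N1 + 2·N2  ⇒  N2/N1 = (N3/N1 − 1)/2 = (13/3 − 1)/2 = 5/3
smallest multiple with N1 ≥ 12 and N2 ≥ 10: k = 4  ⇒  N1 = 4·3 = 12, N2 = 4·5 = 20 (N1 ≤ 40, N2 ≤ 30, N2 ≠ N1 ✓), N3 = 12 + 2·20 = 52
check: N1/(N1+N3) with N1 = 12, N3 = 52 gives 3/16; |achieved − target| = 0 ≤ 3/1600 ✓

N1=12 N2=20 achieved=3/16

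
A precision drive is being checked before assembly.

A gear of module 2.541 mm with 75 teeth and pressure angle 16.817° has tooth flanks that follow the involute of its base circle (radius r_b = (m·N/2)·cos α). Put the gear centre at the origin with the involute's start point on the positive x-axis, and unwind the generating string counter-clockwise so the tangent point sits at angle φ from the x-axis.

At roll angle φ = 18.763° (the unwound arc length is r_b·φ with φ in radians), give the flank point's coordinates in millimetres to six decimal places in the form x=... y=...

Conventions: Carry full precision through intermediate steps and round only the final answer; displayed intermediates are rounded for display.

class = single-mesh tooth geometry [base-circle involute, m = 2.541, 75T]
pitch radius r_p = m·N/2 = 2.541·75/2 = 95.287500
base radius r_b = r_p·cos α = 95.287500·cos 16.817° = 91.212406
roll angle φ = 18.763° = 0.32747613 rad
x = r_b·(cos φ + φ·sin φ) = 95.972898
y = r_b·(sin φ − φ·cos φ) = 1.056348

x=95.972898 y=1.056348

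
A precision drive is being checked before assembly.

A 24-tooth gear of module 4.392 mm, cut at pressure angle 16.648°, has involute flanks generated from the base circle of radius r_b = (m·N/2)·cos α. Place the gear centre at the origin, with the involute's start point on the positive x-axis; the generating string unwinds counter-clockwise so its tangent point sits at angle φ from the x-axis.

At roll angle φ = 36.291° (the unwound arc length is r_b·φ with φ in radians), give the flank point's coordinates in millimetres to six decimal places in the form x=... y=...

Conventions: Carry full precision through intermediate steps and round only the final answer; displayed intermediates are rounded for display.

x=59.630356 y=4.107993

recognized (one wheel, involute flank): single-mesh tooth geometry, m = 4.392, N = 24
pitch radius r_p = m·N/2 = 4.392·24/2 = 52.704000
base radius r_b = r_p·cos α = 52.704000·cos 16.648° = 50.494801
roll angle φ = 36.291° = 0.63339744 rad
x = r_b·(cos φ + φ·sin φ) = 59.630356
y = r_b·(sin φ − φ·cos φ) = 4.107993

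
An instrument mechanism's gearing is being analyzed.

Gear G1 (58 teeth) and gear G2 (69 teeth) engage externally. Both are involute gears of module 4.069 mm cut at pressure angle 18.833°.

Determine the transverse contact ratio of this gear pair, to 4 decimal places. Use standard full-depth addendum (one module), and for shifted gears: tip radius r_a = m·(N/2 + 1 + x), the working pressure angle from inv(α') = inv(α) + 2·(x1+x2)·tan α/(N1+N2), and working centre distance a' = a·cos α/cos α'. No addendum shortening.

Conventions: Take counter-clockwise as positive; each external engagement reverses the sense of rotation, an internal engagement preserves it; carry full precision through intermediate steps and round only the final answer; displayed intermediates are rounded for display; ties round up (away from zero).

1.8633

class = single-mesh tooth geometry [involute pair 58T × 69T, m = 4.069]
base radii: r_b1 = 111.683638, r_b2 = 132.865018
tip radii: r_a1 = 122.070000, r_a2 = 144.449500
no profile shift: α' = α, a' = a
action lengths: √(r_a1²−r_b1²) = 49.273216, √(r_a2²−r_b2²) = 56.679317
base pitch p_b = π·m·cos α = 12.098776
CR = (49.273216 + 56.679317 − 258.381500·sin 18.83300°)/12.098776 = 1.863344
contact ratio ≈ 1.8633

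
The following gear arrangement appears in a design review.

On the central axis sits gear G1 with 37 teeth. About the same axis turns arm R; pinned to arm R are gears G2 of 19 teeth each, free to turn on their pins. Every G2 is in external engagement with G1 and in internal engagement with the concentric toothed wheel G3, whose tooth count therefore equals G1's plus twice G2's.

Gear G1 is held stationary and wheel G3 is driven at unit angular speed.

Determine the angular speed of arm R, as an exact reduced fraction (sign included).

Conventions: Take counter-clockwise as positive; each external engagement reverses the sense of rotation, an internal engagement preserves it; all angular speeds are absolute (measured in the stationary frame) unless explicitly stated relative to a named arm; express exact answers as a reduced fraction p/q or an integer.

75/112

topology: planetary set — G1 37T / G2 19T / G3 75T, arm = carrier (Willis)
ring teeth: 37 + 2·19 = 75
37(ω_sun−ω_arm) = −75(ω_ring−ω_arm),  ω_sun = 0, ω_ring = 1
37(0−ω_arm) = −75(1−ω_arm)  ⇒  112·ω_arm = 75  ⇒  ω_arm = 75/112
exact speed ratio = 75/112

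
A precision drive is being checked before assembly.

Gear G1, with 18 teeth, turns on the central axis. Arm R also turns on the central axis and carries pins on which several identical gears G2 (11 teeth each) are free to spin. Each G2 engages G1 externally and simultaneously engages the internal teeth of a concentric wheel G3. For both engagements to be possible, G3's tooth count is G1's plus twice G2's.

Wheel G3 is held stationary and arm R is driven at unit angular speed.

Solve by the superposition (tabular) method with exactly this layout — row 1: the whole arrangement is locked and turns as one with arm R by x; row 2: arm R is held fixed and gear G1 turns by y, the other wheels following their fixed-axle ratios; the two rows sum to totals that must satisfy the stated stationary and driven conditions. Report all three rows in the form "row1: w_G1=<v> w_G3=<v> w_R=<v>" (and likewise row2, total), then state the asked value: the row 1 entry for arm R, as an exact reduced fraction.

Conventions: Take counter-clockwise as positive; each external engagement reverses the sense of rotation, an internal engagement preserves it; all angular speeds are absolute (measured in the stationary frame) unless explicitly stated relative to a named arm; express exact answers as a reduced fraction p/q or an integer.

planetary set (18T centre, 11T on arm, 40T internal) — Willis relation
row 1 — lock + rotate with arm: ω_sun = ω_ring = ω_arm = x
superposition row 2 [arm held]: sun y, ring −(18/40)·y, arm 0
boundary: total ω_ring = x − (18/40)·y = 0 and total ω_arm = x = 1  ⇒  y = 20/9, x = 1
row 2 ring = −(18/40)·20/9 = -1
totals (row 1 + row 2): sun 1 + 20/9 = 29/9, ring 1 + (-1) = 0, arm 1 + 0 = 1
asked cell (row1, arm) = 1

row1: w_G1=1 w_G3=1 w_R=1
row2: w_G1=20/9 w_G3=-1 w_R=0
total: w_G1=29/9 w_G3=0 w_R=1
asked value: 1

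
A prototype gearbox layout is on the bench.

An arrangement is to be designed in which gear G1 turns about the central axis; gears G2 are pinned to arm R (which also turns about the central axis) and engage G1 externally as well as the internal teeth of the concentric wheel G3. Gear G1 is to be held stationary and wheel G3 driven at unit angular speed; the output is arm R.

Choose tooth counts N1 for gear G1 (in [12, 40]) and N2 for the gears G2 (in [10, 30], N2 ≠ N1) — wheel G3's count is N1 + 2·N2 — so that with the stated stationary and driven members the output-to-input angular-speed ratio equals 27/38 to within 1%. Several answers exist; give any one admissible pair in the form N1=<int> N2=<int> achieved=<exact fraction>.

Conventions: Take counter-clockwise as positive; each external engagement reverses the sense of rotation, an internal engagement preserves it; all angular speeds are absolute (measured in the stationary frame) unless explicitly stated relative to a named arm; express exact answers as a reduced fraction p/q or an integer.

topology: planetary set — design target 27/38, arm = carrier (Willis)
Willis with ω_sun = 0: ω_arm/ω_ring = N3/(N1+N3); set equal to 27/38  ⇒  N3/N1 = (27/38)/(1 − 27/38) = 27/11
N3 = N1 + 2·N2  ⇒  N2/N1 = (N3/N1 − 1)/2 = (27/11 − 1)/2 = 8/11
smallest multiple with N1 ≥ 12 and N2 ≥ 10: k = 2  ⇒  N1 = 2·11 = 22, N2 = 2·8 = 16 (N1 ≤ 40, N2 ≤ 30, N2 ≠ N1 ✓), N3 = 22 + 2·16 = 54
check: N3/(N1+N3) with N1 = 22, N3 = 54 gives 27/38; |achieved − target| = 0 ≤ 27/3800 ✓

N1=22 N2=16 achieved=27/38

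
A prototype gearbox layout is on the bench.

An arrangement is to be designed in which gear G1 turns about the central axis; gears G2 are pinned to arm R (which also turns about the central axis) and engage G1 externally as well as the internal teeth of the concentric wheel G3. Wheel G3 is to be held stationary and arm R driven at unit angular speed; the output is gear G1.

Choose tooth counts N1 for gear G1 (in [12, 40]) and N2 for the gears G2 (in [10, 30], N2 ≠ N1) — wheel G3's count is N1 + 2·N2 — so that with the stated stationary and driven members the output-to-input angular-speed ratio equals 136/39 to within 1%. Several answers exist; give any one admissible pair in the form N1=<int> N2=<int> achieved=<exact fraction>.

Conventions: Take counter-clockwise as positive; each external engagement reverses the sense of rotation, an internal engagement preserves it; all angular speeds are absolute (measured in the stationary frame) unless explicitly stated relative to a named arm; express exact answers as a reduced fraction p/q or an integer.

N1=39 N2=29 achieved=136/39

topology: planetary set — design target 136/39, arm = carrier (Willis)
Willis with ω_ring = 0: ω_sun/ω_arm = (N1+N3)/N1; set equal to 136/39  ⇒  N3/N1 = 136/39 − 1 = 97/39
N3 = N1 + 2·N2  ⇒  N2/N1 = (N3/N1 − 1)/2 = (97/39 − 1)/2 = 29/39
smallest multiple with N1 ≥ 12 and N2 ≥ 10: k = 1  ⇒  N1 = 1·39 = 39, N2 = 1·29 = 29 (N1 ≤ 40, N2 ≤ 30, N2 ≠ N1 ✓), N3 = 39 + 2·29 = 97
check: (N1+N3)/N1 with N1 = 39, N3 = 97 gives 136/39; |achieved − target| = 0 ≤ 34/975 ✓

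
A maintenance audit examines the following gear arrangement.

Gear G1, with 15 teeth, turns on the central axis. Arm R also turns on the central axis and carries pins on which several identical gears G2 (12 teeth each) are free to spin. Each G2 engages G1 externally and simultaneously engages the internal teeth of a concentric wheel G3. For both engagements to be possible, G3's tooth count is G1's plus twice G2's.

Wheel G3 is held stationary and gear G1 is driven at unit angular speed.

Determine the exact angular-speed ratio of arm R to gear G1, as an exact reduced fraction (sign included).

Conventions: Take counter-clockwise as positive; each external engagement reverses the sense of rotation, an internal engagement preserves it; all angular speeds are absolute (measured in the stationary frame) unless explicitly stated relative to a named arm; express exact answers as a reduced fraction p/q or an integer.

5/18

topology: planetary set — G1 15T / G2 12T / G3 39T, arm = carrier (Willis)
ring teeth: 15 + 2·12 = 39
15(ω_sun−ω_arm) = −39(ω_ring−ω_arm),  ω_ring = 0, ω_sun = 1
15(1−ω_arm) = −39(0−ω_arm)  ⇒  54·ω_arm = 15  ⇒  ω_arm = 5/18
ω_out/ω_in = 5/18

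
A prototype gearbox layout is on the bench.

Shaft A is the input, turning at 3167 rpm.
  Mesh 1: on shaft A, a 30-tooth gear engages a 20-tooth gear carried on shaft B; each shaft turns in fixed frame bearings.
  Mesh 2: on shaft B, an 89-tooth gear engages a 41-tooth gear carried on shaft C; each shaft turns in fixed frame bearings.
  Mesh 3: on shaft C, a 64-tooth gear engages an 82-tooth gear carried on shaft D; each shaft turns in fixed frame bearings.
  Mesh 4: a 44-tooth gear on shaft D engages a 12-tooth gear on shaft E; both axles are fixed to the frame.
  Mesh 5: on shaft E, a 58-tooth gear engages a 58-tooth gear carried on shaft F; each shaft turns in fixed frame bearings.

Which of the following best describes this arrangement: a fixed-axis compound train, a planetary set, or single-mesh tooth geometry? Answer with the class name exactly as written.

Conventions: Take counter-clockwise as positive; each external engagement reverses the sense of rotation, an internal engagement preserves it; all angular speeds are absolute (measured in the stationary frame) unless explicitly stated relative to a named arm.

fixed-axis compound train

recognized (6 fixed axles, 5 meshes): fixed-axis compound train
classification: fixed-axis compound train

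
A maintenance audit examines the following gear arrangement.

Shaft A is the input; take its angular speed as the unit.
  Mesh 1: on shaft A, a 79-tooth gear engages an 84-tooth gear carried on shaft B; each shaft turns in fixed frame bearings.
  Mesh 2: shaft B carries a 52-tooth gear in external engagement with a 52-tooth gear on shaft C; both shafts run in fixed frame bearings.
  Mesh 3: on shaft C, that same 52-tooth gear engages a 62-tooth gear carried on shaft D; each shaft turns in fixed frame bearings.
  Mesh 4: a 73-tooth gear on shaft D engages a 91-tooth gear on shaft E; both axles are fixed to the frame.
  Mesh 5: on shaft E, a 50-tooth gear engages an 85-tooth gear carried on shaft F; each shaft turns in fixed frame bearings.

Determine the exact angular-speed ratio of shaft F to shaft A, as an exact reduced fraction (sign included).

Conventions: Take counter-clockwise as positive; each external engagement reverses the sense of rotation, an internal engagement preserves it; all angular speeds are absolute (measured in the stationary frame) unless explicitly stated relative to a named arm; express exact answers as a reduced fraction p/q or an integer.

-28835/77469

class = fixed-axis compound train [5 meshes; 5 ratios multiply, 5 sense flips]
mesh 1 [79T→84T]: running ratio 79/84, sense −
mesh 2 [52T→52T]: running ratio 79/84, sense +
mesh 3 [52T→62T]: running ratio 1027/1302, sense −
mesh 4 [73T→91T]: running ratio 5767/9114, sense +
mesh 5 [50T→85T]: running ratio 28835/77469, sense −
ω_out/ω_in = -28835/77469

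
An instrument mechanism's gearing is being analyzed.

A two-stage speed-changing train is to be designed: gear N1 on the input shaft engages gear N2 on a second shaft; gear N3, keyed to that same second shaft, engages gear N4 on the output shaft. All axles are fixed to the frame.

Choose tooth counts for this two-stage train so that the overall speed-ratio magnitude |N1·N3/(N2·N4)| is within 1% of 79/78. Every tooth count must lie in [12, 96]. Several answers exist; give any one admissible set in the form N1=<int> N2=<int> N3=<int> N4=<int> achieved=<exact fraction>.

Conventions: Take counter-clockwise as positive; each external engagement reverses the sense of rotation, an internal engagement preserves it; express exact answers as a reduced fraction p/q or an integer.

design class (target 79/78): fixed-axis compound train
target = 79/78 in lowest terms: an exact hit needs N1·N3 = k·79 and N2·N4 = k·78 for one integer k, every count in [12, 96]; additionally prefer no 1:1 stage (N1 ≠ N2, N3 ≠ N4)
k = 1…11: no 1:1-free in-range split of k·79 and k·78 into factor pairs; take k = 12
k = 12: N1·N3 = 948 = 12·79, N2·N4 = 936 = 78·12
achieved = 12·79/(78·12) = 79/78; |achieved − target| = 0 ≤ 79/7800 ✓

N1=12 N2=78 N3=79 N4=12 achieved=79/78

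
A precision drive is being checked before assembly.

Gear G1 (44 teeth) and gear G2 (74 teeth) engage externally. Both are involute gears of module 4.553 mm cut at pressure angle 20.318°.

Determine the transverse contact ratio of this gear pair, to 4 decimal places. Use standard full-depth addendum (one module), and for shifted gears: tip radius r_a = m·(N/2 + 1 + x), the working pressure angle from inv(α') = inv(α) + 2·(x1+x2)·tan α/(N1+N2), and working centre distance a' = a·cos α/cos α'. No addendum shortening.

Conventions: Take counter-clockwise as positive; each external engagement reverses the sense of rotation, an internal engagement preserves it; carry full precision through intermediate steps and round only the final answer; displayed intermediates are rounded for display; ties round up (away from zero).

1.7561

recognized (one external pair, fixed centres): single-mesh tooth geometry, m = 4.553, N1 = 44, N2 = 74
base radii: r_b1 = 93.933661, r_b2 = 157.979339
tip radii: r_a1 = 104.719000, r_a2 = 173.014000
no profile shift: α' = α, a' = a
action lengths: √(r_a1²−r_b1²) = 46.287539, √(r_a2²−r_b2²) = 70.543410
base pitch p_b = π·m·cos α = 13.413695
CR = (46.287539 + 70.543410 − 268.627000·sin 20.31800°)/13.413695 = 1.756080
contact ratio ≈ 1.7561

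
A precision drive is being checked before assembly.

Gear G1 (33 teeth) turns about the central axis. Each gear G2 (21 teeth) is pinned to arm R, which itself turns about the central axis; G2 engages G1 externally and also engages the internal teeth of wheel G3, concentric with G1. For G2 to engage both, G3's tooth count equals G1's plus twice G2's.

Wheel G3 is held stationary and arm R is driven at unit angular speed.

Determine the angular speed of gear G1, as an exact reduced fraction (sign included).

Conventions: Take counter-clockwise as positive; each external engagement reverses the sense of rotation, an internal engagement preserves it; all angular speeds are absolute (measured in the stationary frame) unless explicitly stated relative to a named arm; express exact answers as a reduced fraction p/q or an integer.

recognized (axles ride arm R): planetary set, 33/21/75 teeth
ring teeth: 33 + 2·21 = 75
33(ω_sun−ω_arm) = −75(ω_ring−ω_arm),  ω_ring = 0, ω_arm = 1
ω_sun = 1 − (75/33)(0−1) = 36/11
exact speed ratio = 36/11

36/11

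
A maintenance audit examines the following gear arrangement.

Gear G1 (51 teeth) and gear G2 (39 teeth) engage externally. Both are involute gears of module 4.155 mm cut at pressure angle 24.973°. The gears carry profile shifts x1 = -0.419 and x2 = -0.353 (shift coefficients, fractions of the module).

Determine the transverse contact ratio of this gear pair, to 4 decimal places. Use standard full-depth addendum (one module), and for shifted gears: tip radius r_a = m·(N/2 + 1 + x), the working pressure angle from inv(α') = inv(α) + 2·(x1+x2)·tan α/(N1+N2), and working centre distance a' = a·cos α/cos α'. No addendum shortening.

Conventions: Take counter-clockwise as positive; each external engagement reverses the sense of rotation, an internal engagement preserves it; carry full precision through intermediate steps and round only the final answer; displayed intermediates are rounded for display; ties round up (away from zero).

1.6660

recognized (one external pair, fixed centres): single-mesh tooth geometry, m = 4.155, N1 = 51, N2 = 39
base radii: r_b1 = 96.046666, r_b2 = 73.447450
tip radii: r_a1 = 108.366555, r_a2 = 83.710785
inv(α') = inv(24.973°) + 2·(-0.419-0.353)·tan α/(51+39) = 0.02188308  ⇒  α' = 22.62235°
a' = a·cos α / cos α' = 186.9750·cos 24.973°/cos 22.62235° = 183.621944
action lengths: √(r_a1²−r_b1²) = 50.183146, √(r_a2²−r_b2²) = 40.161767
base pitch p_b = π·m·cos α = 11.832922
CR = (50.183146 + 40.161767 − 183.621944·sin 22.62235°)/11.832922 = 1.666008
contact ratio ≈ 1.6660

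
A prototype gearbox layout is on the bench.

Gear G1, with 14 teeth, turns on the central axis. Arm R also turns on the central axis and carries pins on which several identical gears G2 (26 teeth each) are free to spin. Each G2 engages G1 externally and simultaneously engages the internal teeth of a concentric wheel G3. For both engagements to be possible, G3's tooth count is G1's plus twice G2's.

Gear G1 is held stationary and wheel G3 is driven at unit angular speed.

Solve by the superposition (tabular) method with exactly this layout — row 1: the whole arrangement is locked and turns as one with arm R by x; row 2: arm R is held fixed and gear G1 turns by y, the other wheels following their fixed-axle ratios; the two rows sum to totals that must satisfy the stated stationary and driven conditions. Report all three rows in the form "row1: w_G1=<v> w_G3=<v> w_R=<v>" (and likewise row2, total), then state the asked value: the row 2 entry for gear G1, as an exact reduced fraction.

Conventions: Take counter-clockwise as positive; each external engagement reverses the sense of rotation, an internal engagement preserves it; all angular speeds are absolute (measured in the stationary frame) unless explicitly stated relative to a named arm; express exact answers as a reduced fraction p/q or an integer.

row1: w_G1=33/40 w_G3=33/40 w_R=33/40
row2: w_G1=-33/40 w_G3=7/40 w_R=0
total: w_G1=0 w_G3=1 w_R=33/40
asked value: -33/40

recognized (axles ride arm R): planetary set, 14/26/66 teeth
superposition row 1 [locked train]: every member turns x
row 2 — arm fixed, fixed-axis ratios: sun y, ring −(14/66)·y, arm 0
boundary: total ω_sun = x + y = 0 and total ω_ring = x − (14/66)·y = 1  ⇒  y = -33/40, x = 33/40
row 2 ring = −(14/66)·(-33/40) = 7/40
totals (row 1 + row 2): sun 33/40 + (-33/40) = 0, ring 33/40 + 7/40 = 1, arm 33/40 + 0 = 33/40
asked cell (row2, sun) = -33/40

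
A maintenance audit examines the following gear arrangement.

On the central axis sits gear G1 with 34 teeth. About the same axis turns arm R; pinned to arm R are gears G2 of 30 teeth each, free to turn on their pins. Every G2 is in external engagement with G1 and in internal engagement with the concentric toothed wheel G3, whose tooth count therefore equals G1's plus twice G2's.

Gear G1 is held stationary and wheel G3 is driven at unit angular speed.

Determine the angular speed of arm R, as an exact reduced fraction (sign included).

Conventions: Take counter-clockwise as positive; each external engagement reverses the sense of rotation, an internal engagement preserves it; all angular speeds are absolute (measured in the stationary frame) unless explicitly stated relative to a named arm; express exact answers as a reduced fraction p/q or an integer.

planetary set (34T centre, 30T on arm, 94T internal) — Willis relation
ring teeth: 34 + 2·30 = 94
34(ω_sun−ω_arm) = −94(ω_ring−ω_arm),  ω_sun = 0, ω_ring = 1
34(0−ω_arm) = −94(1−ω_arm)  ⇒  128·ω_arm = 94  ⇒  ω_arm = 47/64
exact speed ratio = 47/64

47/64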